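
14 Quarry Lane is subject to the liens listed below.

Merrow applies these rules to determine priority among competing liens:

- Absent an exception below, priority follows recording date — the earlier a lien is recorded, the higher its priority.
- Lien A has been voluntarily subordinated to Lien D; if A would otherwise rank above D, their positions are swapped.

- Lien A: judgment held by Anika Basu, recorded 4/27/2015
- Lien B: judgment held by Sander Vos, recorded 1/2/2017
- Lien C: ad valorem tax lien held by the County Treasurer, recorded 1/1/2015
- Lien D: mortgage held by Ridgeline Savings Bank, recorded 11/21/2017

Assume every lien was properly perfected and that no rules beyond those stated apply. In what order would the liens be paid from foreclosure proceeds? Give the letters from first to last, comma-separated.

By effective date: C (1/1/2015), A (4/27/2015), B (1/2/2017), D (11/21/2017).
The subordination applies — A was senior to D — so A and D swap.

C, D, B, A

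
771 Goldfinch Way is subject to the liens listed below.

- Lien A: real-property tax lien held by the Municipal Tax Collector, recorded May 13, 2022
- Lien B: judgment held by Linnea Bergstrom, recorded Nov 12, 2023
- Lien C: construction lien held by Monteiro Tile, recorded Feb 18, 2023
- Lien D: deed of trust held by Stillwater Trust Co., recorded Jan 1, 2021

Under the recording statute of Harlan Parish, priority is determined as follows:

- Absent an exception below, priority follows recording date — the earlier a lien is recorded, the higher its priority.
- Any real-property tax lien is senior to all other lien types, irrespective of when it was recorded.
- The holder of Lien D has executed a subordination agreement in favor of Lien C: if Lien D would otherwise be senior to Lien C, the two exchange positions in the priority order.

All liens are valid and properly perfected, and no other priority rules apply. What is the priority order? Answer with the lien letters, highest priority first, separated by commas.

A is a real-property tax lien and takes priority over every other lien.
Remaining liens by effective date: D (Jan 1, 2021), C (Feb 18, 2023), B (Nov 12, 2023).
Because D would otherwise rank above C, the subordination swaps them.

A, C, D, B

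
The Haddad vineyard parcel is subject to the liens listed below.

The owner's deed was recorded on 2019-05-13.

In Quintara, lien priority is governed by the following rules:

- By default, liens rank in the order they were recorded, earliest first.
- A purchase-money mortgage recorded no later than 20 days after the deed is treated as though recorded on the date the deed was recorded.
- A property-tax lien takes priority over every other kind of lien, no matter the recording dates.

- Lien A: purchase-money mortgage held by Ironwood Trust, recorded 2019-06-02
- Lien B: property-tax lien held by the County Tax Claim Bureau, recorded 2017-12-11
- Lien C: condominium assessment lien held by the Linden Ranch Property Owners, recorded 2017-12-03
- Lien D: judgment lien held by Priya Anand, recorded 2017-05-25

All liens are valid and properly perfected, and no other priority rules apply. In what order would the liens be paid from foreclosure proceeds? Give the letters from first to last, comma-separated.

B, D, C, A

Effective dates: A relates back to the deed date 2019-05-13.
B, as a property-tax lien, has superpriority and ranks first.
Among the remaining liens, by effective date: D (2017-05-25), C (2017-12-03), A (2019-05-13).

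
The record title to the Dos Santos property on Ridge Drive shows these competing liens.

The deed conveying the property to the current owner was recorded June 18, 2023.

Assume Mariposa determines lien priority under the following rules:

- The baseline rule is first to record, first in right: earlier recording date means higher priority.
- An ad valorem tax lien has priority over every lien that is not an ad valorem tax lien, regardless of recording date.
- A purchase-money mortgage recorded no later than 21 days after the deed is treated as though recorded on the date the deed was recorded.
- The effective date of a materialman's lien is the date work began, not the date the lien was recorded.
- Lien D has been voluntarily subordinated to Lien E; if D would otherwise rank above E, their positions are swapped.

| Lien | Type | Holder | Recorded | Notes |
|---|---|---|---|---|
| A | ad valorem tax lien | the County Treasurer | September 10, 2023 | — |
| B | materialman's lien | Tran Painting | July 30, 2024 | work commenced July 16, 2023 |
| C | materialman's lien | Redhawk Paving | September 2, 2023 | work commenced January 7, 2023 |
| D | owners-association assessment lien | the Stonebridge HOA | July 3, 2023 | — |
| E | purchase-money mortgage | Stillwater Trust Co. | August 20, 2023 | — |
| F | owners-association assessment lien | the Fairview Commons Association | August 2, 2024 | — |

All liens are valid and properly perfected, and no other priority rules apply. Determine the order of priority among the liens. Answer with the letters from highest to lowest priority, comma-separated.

First, effective dates: B relates back to July 16, 2023 (work commenced); C's effective date is January 7, 2023, when work began; E was recorded 63 days after the deed, outside the 21-day window, so it keeps its recording date.
A is an ad valorem tax lien and takes priority over every other lien.
Ordering the rest by effective date: C (January 7, 2023), D (July 3, 2023), B (July 16, 2023), E (August 20, 2023), F (August 2, 2024).
Because D would otherwise rank above E, the subordination swaps them.

A, C, E, B, D, F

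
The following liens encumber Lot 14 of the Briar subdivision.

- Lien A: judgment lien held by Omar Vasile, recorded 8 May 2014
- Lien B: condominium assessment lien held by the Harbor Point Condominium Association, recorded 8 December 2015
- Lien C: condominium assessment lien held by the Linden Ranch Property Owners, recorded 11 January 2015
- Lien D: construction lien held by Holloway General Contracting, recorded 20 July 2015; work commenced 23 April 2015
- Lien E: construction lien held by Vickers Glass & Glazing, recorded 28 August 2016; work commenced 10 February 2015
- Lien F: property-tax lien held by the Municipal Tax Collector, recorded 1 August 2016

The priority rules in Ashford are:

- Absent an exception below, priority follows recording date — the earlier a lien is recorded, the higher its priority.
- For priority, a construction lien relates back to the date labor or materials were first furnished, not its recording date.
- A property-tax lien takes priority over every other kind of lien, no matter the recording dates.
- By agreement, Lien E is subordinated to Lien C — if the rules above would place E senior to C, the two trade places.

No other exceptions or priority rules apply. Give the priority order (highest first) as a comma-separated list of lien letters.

F, A, C, E, D, B

First, effective dates: D is treated as recorded 23 April 2015, the work-commencement date; E's effective date is 10 February 2015, when work began.
F, as a property-tax lien, has superpriority and ranks first.
Remaining liens by effective date: A (8 May 2014), C (11 January 2015), E (10 February 2015), D (23 April 2015), B (8 December 2015).
Since E is not senior to C, the subordination leaves the order unchanged.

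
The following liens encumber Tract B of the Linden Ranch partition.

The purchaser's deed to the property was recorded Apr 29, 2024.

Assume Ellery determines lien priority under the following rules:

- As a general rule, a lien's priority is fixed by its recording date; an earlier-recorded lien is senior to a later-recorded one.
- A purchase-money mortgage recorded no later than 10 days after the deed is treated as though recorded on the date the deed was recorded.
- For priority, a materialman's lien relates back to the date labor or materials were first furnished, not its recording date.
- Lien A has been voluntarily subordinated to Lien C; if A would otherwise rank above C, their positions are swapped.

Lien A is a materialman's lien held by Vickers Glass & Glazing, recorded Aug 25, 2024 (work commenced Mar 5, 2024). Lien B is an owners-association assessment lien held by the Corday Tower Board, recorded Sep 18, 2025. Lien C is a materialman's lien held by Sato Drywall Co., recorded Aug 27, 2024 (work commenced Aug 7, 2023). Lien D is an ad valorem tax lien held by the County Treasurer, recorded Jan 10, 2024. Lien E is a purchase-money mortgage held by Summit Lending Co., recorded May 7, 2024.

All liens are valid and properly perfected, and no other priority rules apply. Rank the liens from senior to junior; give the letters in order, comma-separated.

First, effective dates: A relates back to Mar 5, 2024 (work commenced); C's effective date is Aug 7, 2023, when work began; E relates back to the deed date Apr 29, 2024.
Sorted by effective date: C (Aug 7, 2023), D (Jan 10, 2024), A (Mar 5, 2024), E (Apr 29, 2024), B (Sep 18, 2025).
Since A is not senior to C, the subordination leaves the order unchanged.

C, D, A, E, B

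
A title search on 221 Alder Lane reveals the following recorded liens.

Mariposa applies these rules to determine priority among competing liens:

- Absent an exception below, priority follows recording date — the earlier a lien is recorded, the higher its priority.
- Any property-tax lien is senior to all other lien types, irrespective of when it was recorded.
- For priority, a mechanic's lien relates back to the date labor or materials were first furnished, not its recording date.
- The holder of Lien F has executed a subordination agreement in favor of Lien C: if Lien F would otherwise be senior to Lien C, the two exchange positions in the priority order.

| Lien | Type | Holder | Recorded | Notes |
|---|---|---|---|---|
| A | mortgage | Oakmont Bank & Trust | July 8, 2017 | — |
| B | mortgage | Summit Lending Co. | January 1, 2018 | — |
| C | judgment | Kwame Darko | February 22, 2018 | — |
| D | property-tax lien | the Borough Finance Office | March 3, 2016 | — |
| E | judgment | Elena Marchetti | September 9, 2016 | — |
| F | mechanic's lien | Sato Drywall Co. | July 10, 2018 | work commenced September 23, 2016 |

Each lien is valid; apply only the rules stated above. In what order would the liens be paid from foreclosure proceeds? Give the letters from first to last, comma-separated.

First, effective dates: F is treated as recorded September 23, 2016, the work-commencement date.
D is a property-tax lien and takes priority over every other lien.
Among the remaining liens, by effective date: E (September 9, 2016), F (September 23, 2016), A (July 8, 2017), B (January 1, 2018), C (February 22, 2018).
Because F would otherwise rank above C, the subordination swaps them.

D, E, C, A, B, F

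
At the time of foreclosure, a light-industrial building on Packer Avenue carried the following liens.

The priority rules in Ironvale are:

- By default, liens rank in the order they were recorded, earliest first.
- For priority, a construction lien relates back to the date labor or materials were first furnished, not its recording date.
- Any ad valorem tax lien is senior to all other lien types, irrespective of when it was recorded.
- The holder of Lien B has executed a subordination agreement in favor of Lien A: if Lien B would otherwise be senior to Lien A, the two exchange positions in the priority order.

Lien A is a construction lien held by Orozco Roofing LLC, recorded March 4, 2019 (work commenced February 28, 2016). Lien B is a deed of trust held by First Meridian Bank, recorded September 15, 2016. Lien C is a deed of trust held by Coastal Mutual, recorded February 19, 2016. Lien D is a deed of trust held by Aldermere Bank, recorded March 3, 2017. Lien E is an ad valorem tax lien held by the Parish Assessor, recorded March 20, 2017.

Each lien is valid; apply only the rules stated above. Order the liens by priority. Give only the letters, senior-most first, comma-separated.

E, C, A, B, D

Effective dates after the stated exceptions: A is treated as recorded February 28, 2016, the work-commencement date.
As an ad valorem tax lien, E is senior to every other lien.
The other liens, earliest effective date first: C (February 19, 2016), A (February 28, 2016), B (September 15, 2016), D (March 3, 2017).
B already ranks below A; the subordination has no effect.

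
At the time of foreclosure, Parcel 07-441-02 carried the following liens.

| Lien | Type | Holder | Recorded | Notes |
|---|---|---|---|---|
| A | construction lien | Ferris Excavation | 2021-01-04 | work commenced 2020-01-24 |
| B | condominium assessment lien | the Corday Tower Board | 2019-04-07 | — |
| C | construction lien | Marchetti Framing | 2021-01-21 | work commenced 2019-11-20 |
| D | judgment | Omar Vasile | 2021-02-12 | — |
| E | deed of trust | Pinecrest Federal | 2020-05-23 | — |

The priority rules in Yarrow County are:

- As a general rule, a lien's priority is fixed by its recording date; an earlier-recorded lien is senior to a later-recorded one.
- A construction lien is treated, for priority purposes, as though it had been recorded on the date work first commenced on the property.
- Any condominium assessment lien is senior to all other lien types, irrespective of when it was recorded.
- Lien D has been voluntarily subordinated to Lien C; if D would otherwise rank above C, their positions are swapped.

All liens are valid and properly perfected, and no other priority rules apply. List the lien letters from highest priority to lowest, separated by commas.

B, C, A, E, D

Adjusting effective dates: A's effective date is 2020-01-24, when work began; C's effective date is 2019-11-20, when work began.
B is a condominium assessment lien and takes priority over every other lien.
Among the remaining liens, by effective date: C (2019-11-20), A (2020-01-24), E (2020-05-23), D (2021-02-12).
D is already junior to C, so the subordination agreement changes nothing.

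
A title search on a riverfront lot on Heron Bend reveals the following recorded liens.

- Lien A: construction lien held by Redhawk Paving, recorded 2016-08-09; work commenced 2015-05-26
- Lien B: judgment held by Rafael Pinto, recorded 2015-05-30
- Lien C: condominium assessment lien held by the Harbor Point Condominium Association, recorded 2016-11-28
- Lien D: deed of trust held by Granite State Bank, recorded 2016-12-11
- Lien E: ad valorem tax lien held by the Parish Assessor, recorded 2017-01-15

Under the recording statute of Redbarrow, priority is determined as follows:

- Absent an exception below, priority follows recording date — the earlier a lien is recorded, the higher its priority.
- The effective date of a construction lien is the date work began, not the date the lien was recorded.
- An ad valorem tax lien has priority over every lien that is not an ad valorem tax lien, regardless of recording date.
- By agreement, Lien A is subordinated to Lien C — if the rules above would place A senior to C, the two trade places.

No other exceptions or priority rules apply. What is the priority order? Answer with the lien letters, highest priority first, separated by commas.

E, C, B, A, D

First, effective dates: A's effective date is 2015-05-26, when work began.
As an ad valorem tax lien, E is senior to every other lien.
Ordering the rest by effective date: A (2015-05-26), B (2015-05-30), C (2016-11-28), D (2016-12-11).
Because A would otherwise rank above C, the subordination swaps them.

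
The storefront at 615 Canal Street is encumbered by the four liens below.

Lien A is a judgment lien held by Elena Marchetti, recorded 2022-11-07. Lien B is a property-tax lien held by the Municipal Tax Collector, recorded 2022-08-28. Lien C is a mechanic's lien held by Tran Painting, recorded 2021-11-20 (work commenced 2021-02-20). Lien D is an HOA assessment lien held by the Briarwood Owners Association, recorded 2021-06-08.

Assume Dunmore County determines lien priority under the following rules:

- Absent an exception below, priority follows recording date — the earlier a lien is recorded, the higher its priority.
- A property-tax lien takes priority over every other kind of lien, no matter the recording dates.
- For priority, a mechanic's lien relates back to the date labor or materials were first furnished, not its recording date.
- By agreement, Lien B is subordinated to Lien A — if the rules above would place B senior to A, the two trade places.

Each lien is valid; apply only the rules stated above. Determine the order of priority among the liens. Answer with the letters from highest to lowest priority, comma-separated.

A, C, D, B

Effective dates: C's effective date is 2021-02-20, when work began.
B is a property-tax lien, so it outranks all other liens regardless of date.
The other liens, earliest effective date first: C (2021-02-20), D (2021-06-08), A (2022-11-07).
Because B would otherwise rank above A, the subordination swaps them.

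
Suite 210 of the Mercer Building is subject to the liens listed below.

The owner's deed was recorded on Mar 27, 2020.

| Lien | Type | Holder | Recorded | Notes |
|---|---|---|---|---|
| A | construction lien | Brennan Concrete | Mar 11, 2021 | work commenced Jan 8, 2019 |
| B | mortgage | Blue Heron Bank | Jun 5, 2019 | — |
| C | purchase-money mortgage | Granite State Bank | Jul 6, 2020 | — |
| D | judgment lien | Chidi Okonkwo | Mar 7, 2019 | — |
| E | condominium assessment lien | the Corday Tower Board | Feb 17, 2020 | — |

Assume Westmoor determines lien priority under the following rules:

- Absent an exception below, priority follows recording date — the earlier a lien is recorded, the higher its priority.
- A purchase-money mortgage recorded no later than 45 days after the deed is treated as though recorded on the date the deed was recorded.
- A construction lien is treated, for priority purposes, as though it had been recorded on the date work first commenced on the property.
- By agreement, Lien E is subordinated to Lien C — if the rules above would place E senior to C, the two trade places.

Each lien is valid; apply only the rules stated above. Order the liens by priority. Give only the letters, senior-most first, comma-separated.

Effective dates: A relates back to Jan 8, 2019 (work commenced); C missed the 45-day window (101 days after the deed), so its recording date stands.
By effective date: A (Jan 8, 2019), D (Mar 7, 2019), B (Jun 5, 2019), E (Feb 17, 2020), C (Jul 6, 2020).
E is senior to C before the subordination, so the two trade places.

A, D, B, C, E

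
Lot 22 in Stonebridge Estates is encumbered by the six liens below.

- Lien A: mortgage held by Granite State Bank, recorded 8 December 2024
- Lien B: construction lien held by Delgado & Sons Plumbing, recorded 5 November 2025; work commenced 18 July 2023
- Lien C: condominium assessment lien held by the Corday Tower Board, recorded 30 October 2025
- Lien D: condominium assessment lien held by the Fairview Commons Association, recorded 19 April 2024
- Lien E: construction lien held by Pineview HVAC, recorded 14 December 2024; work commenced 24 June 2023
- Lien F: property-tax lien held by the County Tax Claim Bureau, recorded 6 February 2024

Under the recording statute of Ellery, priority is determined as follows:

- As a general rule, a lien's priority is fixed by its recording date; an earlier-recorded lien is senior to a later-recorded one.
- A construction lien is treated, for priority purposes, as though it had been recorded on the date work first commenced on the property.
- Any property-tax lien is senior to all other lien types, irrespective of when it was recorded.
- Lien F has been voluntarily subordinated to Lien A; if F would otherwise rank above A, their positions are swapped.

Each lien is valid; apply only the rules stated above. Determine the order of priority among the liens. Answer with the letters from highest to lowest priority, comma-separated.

A, E, B, D, F, C

Effective dates: B's effective date is 18 July 2023, when work began; E relates back to 24 June 2023 (work commenced).
F, as a property-tax lien, has superpriority and ranks first.
The other liens, earliest effective date first: E (24 June 2023), B (18 July 2023), D (19 April 2024), A (8 December 2024), C (30 October 2025).
F is senior to A before the subordination, so the two trade places.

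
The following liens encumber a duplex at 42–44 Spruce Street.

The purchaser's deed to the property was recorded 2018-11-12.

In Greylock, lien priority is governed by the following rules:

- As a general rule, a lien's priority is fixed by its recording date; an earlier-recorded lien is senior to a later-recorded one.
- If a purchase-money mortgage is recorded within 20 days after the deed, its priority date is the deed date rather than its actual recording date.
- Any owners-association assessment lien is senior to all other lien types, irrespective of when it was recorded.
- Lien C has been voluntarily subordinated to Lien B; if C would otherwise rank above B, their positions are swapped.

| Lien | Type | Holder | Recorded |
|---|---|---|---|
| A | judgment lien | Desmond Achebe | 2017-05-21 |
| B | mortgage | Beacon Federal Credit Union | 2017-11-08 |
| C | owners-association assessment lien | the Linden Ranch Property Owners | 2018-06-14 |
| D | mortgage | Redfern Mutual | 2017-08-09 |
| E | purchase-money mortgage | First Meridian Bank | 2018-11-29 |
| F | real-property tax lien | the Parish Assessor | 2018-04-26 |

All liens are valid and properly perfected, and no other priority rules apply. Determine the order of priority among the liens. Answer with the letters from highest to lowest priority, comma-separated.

Adjusting effective dates: E relates back to the deed date 2018-11-12.
C, as an owners-association assessment lien, has superpriority and ranks first.
The other liens, earliest effective date first: A (2017-05-21), D (2017-08-09), B (2017-11-08), F (2018-04-26), E (2018-11-12).
Because C would otherwise rank above B, the subordination swaps them.

B, A, D, C, F, E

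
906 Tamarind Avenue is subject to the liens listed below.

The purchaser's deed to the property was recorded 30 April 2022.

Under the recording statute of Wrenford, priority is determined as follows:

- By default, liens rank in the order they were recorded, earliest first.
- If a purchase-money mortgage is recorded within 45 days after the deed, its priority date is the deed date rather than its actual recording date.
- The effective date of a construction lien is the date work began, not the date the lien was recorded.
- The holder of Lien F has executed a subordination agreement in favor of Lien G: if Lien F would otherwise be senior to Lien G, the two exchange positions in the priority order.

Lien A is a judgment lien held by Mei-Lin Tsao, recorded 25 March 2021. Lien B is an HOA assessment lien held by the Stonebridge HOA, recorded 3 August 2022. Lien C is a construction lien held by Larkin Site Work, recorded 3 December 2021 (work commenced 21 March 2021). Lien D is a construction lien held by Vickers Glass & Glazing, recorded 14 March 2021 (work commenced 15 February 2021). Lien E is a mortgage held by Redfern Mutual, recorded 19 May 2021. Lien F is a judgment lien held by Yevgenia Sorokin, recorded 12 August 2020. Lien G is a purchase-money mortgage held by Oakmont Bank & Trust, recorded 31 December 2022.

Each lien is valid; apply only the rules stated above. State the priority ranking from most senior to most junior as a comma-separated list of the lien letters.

Effective dates after the stated exceptions: C is treated as recorded 21 March 2021, the work-commencement date; D is treated as recorded 15 February 2021, the work-commencement date; G was recorded 245 days after the deed, outside the 45-day window, so it keeps its recording date.
By effective date: F (12 August 2020), D (15 February 2021), C (21 March 2021), A (25 March 2021), E (19 May 2021), B (3 August 2022), G (31 December 2022).
The subordination applies — F was senior to G — so F and G swap.

G, D, C, A, E, B, F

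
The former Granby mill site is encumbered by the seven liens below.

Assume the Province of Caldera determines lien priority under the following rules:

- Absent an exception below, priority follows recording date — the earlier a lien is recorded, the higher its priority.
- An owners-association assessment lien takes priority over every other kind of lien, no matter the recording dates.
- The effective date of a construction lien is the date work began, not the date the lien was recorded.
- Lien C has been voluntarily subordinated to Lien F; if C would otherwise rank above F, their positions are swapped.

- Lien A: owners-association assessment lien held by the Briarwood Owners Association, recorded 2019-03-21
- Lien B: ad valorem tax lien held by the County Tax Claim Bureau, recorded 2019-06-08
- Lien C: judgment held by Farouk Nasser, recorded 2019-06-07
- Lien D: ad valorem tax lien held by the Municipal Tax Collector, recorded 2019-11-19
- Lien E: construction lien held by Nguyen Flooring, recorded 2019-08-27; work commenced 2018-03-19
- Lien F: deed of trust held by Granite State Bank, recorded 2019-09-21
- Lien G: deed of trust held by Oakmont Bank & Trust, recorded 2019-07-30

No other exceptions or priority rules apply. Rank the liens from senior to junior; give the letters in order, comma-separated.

A, E, F, B, G, C, D

Adjusting effective dates: E's effective date is 2018-03-19, when work began.
A is an owners-association assessment lien, so it outranks all other liens regardless of date.
Remaining liens by effective date: E (2018-03-19), C (2019-06-07), B (2019-06-08), G (2019-07-30), F (2019-09-21), D (2019-11-19).
The subordination applies — C was senior to F — so C and F swap.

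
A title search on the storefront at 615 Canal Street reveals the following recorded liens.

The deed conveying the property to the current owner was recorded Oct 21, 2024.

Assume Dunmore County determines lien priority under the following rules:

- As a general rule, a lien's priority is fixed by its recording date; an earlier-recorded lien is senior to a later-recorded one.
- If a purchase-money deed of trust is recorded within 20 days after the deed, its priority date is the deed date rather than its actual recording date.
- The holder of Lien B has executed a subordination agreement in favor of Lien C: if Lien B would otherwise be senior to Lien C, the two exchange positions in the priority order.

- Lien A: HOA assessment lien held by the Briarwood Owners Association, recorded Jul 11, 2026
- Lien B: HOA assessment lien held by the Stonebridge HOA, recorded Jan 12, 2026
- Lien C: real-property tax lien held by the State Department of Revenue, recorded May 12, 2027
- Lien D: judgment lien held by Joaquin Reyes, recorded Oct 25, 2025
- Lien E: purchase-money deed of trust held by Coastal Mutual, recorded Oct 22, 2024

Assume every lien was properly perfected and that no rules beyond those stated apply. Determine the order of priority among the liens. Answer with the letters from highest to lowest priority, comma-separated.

Adjusting effective dates: E's effective date is the deed date, Oct 21, 2024.
Sorted by effective date: E (Oct 21, 2024), D (Oct 25, 2025), B (Jan 12, 2026), A (Jul 11, 2026), C (May 12, 2027).
B is senior to C before the subordination, so the two trade places.

E, D, C, A, B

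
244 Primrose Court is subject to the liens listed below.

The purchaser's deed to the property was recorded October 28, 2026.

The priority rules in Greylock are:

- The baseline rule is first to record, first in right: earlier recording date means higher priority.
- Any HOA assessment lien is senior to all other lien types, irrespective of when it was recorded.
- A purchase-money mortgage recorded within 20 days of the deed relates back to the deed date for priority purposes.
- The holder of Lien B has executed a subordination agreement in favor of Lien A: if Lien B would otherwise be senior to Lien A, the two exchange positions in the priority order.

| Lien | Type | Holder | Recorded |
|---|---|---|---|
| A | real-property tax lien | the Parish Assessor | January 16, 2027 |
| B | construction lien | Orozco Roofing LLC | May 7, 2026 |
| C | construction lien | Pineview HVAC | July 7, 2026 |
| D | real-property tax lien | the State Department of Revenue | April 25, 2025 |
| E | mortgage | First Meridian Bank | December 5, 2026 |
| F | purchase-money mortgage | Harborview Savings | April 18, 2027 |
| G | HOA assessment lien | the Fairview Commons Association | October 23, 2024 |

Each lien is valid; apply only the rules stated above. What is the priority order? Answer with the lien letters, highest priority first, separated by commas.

G, D, A, C, E, B, F

First, effective dates: F was recorded 172 days after the deed — beyond 20 days — so no relation-back applies.
G is an HOA assessment lien and takes priority over every other lien.
Ordering the rest by effective date: D (April 25, 2025), B (May 7, 2026), C (July 7, 2026), E (December 5, 2026), A (January 16, 2027), F (April 18, 2027).
Because B would otherwise rank above A, the subordination swaps them.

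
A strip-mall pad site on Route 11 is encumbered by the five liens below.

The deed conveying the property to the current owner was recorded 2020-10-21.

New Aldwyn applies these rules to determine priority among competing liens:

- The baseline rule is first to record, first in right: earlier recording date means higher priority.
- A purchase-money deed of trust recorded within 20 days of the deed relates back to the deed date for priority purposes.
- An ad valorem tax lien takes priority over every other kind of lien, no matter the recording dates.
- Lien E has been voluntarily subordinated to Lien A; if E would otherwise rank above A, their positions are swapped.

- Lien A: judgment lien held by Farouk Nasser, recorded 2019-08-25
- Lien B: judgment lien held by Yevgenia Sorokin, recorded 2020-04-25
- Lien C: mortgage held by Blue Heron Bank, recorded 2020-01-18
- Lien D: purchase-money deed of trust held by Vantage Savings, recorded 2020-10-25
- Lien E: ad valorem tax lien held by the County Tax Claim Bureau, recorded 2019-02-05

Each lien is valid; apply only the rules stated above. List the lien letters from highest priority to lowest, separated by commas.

First, effective dates: D relates back to the deed date 2020-10-21.
E, as an ad valorem tax lien, has superpriority and ranks first.
Remaining liens by effective date: A (2019-08-25), C (2020-01-18), B (2020-04-25), D (2020-10-21).
The subordination applies — E was senior to A — so E and A swap.

A, E, C, B, D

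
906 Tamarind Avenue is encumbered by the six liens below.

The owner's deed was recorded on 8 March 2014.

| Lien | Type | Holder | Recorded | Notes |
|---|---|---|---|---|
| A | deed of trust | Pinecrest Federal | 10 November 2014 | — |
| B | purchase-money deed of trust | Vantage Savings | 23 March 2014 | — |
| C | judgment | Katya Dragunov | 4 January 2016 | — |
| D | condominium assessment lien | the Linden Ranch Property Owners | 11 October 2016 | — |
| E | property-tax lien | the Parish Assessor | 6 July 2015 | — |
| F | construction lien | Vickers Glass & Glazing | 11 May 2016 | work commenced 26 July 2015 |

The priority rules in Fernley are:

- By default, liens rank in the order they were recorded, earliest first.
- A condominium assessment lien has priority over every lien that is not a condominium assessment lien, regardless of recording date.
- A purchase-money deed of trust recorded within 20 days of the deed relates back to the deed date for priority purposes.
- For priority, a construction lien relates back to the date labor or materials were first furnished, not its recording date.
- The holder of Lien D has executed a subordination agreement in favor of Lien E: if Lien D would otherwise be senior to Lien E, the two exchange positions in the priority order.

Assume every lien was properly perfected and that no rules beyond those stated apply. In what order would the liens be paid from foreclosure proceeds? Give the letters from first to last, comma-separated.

Effective dates after the stated exceptions: B relates back to the deed date 8 March 2014; F's effective date is 26 July 2015, when work began.
D is a condominium assessment lien and takes priority over every other lien.
Ordering the rest by effective date: B (8 March 2014), A (10 November 2014), E (6 July 2015), F (26 July 2015), C (4 January 2016).
D is senior to E before the subordination, so the two trade places.

E, B, A, D, F, C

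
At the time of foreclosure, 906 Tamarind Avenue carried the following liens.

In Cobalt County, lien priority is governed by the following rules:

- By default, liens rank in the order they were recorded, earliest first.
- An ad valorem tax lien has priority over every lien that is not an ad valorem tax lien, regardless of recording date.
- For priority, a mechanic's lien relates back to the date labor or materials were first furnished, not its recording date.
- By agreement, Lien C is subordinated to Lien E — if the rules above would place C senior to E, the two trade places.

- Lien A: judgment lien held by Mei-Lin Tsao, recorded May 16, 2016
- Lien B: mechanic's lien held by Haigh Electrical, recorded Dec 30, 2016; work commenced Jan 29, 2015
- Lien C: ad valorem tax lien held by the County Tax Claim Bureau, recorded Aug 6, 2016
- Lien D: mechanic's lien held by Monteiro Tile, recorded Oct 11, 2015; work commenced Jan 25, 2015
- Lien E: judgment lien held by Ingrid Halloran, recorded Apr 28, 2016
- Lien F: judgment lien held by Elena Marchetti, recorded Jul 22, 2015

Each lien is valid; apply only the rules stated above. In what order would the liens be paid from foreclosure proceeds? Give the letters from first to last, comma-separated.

Effective dates after the stated exceptions: B relates back to Jan 29, 2015 (work commenced); D is treated as recorded Jan 25, 2015, the work-commencement date.
C, as an ad valorem tax lien, has superpriority and ranks first.
Ordering the rest by effective date: D (Jan 25, 2015), B (Jan 29, 2015), F (Jul 22, 2015), E (Apr 28, 2016), A (May 16, 2016).
Because C would otherwise rank above E, the subordination swaps them.

E, D, B, F, C, A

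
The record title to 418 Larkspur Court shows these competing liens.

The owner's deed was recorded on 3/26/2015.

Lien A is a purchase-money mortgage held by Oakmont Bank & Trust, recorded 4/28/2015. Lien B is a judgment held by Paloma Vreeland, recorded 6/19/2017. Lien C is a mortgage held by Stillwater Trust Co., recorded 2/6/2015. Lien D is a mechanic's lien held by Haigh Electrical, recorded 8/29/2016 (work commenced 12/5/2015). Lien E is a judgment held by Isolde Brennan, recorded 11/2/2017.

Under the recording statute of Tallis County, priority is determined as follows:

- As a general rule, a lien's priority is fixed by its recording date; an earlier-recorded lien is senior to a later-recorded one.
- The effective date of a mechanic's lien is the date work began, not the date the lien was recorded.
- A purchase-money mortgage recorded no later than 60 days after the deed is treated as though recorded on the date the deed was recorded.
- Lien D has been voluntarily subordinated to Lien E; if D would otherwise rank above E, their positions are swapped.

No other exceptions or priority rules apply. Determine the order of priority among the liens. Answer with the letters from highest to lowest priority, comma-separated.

Effective dates after the stated exceptions: A was recorded within the 60-day window, so its effective date is the deed date 3/26/2015; D's effective date is 12/5/2015, when work began.
By effective date, earliest first: C (2/6/2015), A (3/26/2015), D (12/5/2015), B (6/19/2017), E (11/2/2017).
D is senior to E before the subordination, so the two trade places.

C, A, E, B, D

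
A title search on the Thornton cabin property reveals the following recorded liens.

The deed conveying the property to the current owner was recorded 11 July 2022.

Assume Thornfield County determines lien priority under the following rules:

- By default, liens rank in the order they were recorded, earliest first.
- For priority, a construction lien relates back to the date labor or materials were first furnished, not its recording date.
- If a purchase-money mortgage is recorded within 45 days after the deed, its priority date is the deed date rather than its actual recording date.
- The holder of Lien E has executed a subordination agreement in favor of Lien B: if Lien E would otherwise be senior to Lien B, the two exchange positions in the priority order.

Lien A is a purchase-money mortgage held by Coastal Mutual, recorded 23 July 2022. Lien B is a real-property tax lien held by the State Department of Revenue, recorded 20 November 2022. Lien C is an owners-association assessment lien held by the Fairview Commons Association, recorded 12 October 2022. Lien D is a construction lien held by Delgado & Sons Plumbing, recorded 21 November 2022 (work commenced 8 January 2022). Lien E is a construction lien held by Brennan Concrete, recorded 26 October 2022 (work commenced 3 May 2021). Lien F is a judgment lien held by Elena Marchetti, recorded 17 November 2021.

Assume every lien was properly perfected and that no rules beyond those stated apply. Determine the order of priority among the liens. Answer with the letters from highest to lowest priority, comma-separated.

B, F, D, A, C, E

Effective dates: A was recorded within the 45-day window, so its effective date is the deed date 11 July 2022; D relates back to 8 January 2022 (work commenced); E relates back to 3 May 2021 (work commenced).
By effective date: E (3 May 2021), F (17 November 2021), D (8 January 2022), A (11 July 2022), C (12 October 2022), B (20 November 2022).
Because E would otherwise rank above B, the subordination swaps them.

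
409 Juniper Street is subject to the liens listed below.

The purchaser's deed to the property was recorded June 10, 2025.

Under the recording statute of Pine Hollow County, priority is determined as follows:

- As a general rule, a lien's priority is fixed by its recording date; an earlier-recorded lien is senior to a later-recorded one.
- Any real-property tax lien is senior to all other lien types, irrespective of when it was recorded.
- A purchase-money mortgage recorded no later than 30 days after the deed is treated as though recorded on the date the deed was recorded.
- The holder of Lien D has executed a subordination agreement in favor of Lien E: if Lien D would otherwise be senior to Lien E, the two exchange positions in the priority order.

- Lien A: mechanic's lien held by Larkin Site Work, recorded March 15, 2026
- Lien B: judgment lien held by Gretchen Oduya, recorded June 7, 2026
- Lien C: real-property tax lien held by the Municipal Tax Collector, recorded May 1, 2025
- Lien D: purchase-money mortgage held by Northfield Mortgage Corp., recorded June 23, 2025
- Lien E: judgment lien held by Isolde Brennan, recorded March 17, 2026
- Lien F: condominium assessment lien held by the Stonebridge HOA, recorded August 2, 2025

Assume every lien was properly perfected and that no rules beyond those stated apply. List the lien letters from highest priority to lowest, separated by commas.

C, E, F, A, D, B

Adjusting effective dates: D was recorded within the 30-day window, so its effective date is the deed date June 10, 2025.
As a real-property tax lien, C is senior to every other lien.
Among the remaining liens, by effective date: D (June 10, 2025), F (August 2, 2025), A (March 15, 2026), E (March 17, 2026), B (June 7, 2026).
Because D would otherwise rank above E, the subordination swaps them.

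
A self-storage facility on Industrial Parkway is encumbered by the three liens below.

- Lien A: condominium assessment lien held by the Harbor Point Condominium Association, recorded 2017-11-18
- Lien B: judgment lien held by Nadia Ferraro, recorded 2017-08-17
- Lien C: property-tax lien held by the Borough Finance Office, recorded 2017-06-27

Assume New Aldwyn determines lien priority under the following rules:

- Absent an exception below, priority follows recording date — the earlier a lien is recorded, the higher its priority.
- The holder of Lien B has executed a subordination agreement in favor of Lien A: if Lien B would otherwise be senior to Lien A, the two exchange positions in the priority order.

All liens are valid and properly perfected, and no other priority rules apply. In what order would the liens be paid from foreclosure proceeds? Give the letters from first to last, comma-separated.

C, A, B

By effective date, earliest first: C (2017-06-27), B (2017-08-17), A (2017-11-18).
Because B would otherwise rank above A, the subordination swaps them.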